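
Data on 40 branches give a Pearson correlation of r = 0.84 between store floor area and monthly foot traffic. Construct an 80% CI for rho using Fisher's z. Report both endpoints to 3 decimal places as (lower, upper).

z_r = atanh(0.84) = 1.221174;  SE = 1/√(n−3) = 1/√37 = 0.164399
z-limits: 1.221174 ± 1.282·0.164399 = 1.221174 ± 0.210760 = [1.010414, 1.431934]
ρ-limits: (tanh 1.010414, tanh 1.431934) = (0.766, 0.892)

(0.766, 0.892)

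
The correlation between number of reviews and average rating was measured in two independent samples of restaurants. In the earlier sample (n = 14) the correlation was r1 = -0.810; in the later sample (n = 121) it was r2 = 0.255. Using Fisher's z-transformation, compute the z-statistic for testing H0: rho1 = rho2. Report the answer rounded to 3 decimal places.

z1 = atanh(-0.810) = -1.127029,  z2 = atanh(0.255) = 0.260753
SE = √(1/(n1−3) + 1/(n2−3)) = √(1/11 + 1/118) = √(0.0909091 + 0.0084746) = √0.0993837 = 0.315252
z = (z1 − z2)/SE = (-1.127029 − 0.260753) / 0.315252 = -1.387782 / 0.315252 = -4.402

-4.402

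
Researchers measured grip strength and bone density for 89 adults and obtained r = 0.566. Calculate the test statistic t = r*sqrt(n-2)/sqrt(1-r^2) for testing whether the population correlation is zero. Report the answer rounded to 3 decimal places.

6.404

t = r·√(n−2) / √(1−r²) with r = 0.566, n = 89
  = 0.566·√87 / √(1 − 0.320356)
  = 0.566·9.327379 / 0.824405
  = 5.279297 / 0.824405 = 6.404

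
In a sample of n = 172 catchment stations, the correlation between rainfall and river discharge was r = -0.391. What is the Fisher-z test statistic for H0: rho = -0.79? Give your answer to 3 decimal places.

Fisher z: atanh(-0.391) = -0.412980, atanh(-0.79) = -1.071432
z = (z_r − z_0)·√(n−3) = (-0.412980 − (-1.071432))·√169 = 0.658452 · 13.000000 = 8.560

8.560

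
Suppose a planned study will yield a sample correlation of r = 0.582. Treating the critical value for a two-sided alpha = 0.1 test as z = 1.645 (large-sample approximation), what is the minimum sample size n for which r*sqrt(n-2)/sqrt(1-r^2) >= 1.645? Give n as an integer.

8

r√(n−2)/√(1−r²) ≥ 1.645  ⇔  n−2 ≥ (1.645)²·(1−r²)/r²
(1−r²)/r² = (1−0.338724)/0.338724 = 1.9523
n ≥ 2 + 2.706025·1.9523 = 2 + 5.2830 = 7.2830
⌈7.2830⌉ = 8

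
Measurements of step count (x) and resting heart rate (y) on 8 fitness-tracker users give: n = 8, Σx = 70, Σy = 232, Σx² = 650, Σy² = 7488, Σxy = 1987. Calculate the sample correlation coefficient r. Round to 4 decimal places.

S_xy = nΣxy − ΣxΣy = 8·1987 − 70·232 = 15896 − 16240 = -344
S_xx = nΣx² − (Σx)² = 8·650 − 70² = 5200 − 4900 = 300
S_yy = nΣy² − (Σy)² = 8·7488 − 232² = 59904 − 53824 = 6080
r = S_xy / √(S_xx·S_yy) = -344 / √(300·6080) = -344 / √1824000 = -344 / 1350.5554 = -0.2547

-0.2547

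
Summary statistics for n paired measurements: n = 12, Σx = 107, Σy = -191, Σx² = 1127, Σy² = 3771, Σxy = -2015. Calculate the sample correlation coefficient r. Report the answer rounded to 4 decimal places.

Numerator: nΣxy − (Σx)(Σy) = 12·(-2015) − (107)(-191) = -3743
Denominator: √[(nΣx²−(Σx)²)(nΣy²−(Σy)²)]
  nΣx²−(Σx)² = 12·1127 − 11449 = 2075;  nΣy²−(Σy)² = 12·3771 − 36481 = 8771
  √(2075·8771) = √18199825 = 4266.1253
r = -3743 / 4266.1253 = -0.8774

-0.8774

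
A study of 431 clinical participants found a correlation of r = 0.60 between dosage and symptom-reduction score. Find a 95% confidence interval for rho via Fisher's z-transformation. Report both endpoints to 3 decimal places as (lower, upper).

(0.536, 0.657)

Fisher z: z_r = atanh(r) = ½·ln((1+0.60)/(1−0.60)) = 0.693147
SE(z) = 1/√(n−3) = 1/√428 = 0.048337
95% ⇒ z* = 1.960; margin = 1.960·0.048337 = 0.094741
CI on z-scale: (0.598406, 0.787888)
Back-transform: tanh(0.598406) = 0.535914, tanh(0.787888) = 0.657211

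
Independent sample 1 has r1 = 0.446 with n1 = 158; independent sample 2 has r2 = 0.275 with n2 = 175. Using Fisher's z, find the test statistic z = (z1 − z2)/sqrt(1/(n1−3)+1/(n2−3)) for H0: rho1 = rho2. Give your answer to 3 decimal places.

Fisher z-transforms: z1 = atanh(0.446) = 0.479696, z2 = atanh(0.275) = 0.282265; difference d = 0.197431
Var(d) = 1/155 + 1/172 = 0.0064516 + 0.0058140 = 0.0122656
z = d/√Var(d) = 0.197431 / √0.0122656 = 0.197431 / 0.110750 = 1.783

1.783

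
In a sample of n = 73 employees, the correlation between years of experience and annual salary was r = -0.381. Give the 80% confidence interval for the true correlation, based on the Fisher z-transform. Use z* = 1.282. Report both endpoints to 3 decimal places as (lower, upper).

(-0.504, -0.243)

Fisher z: z_r = atanh(r) = ½·ln((1+(-0.381))/(1−(-0.381))) = -0.401229
SE(z) = 1/√(n−3) = 1/√70 = 0.119523
80% ⇒ z* = 1.282; margin = 1.282·0.119523 = 0.153228
CI on z-scale: (-0.554457, -0.248001)
Back-transform: tanh(-0.554457) = -0.503853, tanh(-0.248001) = -0.243039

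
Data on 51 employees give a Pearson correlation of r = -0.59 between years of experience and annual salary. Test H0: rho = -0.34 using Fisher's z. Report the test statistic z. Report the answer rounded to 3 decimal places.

z_r = atanh(-0.59) = -0.677666,  z_0 = atanh(-0.34) = -0.354093
SE = 1/√(n−3) = 1/√48 = 0.144338
z = (z_r − z_0)/SE = (-0.677666 − (-0.354093)) / 0.144338 = -0.323573 / 0.144338 = -2.242

-2.242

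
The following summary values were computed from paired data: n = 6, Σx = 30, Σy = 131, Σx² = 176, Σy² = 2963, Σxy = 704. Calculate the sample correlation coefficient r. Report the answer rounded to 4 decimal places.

Numerator: nΣxy − (Σx)(Σy) = 6·704 − (30)(131) = 294
Denominator: √[(nΣx²−(Σx)²)(nΣy²−(Σy)²)]
  nΣx²−(Σx)² = 6·176 − 900 = 156;  nΣy²−(Σy)² = 6·2963 − 17161 = 617
  √(156·617) = √96252 = 310.2451
r = 294 / 310.2451 = 0.9476

0.9476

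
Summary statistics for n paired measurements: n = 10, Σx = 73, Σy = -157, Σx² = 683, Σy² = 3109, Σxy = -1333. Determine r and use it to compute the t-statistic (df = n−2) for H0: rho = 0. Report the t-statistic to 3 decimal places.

-2.127

Numerator: nΣxy − (Σx)(Σy) = 10·(-1333) − (73)(-157) = -1869
Denominator: √[(nΣx²−(Σx)²)(nΣy²−(Σy)²)]
  nΣx²−(Σx)² = 10·683 − 5329 = 1501;  nΣy²−(Σy)² = 10·3109 − 24649 = 6441
  √(1501·6441) = √9667941 = 3109.3313
r = -1869 / 3109.3313 = -0.6011
t = r·√(n−2)/√(1−r²) = -0.6011·√8 / √(1−0.361321) = -1.700168 / 0.799174 = -2.127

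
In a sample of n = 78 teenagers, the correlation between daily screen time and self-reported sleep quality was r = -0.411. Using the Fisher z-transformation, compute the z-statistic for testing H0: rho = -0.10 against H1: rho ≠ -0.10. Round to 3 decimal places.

-2.914

z_r = atanh(-0.411) = -0.436814,  z_0 = atanh(-0.10) = -0.100335
SE = 1/√(n−3) = 1/√75 = 0.115470
z = (z_r − z_0)/SE = (-0.436814 − (-0.100335)) / 0.115470 = -0.336479 / 0.115470 = -2.914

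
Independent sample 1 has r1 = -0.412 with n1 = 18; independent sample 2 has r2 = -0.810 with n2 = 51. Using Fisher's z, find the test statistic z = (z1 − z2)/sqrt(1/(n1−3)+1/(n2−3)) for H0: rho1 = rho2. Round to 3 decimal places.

Fisher z-transforms: z1 = atanh(-0.412) = -0.438018, z2 = atanh(-0.810) = -1.127029; difference d = 0.689011
Var(d) = 1/15 + 1/48 = 0.0666667 + 0.0208333 = 0.0875000
z = d/√Var(d) = 0.689011 / √0.0875000 = 0.689011 / 0.295804 = 2.329

2.329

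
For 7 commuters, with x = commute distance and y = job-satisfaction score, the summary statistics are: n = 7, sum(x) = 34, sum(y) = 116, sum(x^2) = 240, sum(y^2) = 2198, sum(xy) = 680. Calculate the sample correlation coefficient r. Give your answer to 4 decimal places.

Numerator: nΣxy − (Σx)(Σy) = 7·680 − (34)(116) = 816
Denominator: √[(nΣx²−(Σx)²)(nΣy²−(Σy)²)]
  nΣx²−(Σx)² = 7·240 − 1156 = 524;  nΣy²−(Σy)² = 7·2198 − 13456 = 1930
  √(524·1930) = √1011320 = 1005.6441
r = 816 / 1005.6441 = 0.8114

0.8114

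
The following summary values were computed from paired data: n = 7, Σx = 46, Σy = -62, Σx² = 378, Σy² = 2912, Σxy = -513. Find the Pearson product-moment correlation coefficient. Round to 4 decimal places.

S_xy = nΣxy − ΣxΣy = 7·(-513) − 46·(-62) = -3591 − (-2852) = -739
S_xx = nΣx² − (Σx)² = 7·378 − 46² = 2646 − 2116 = 530
S_yy = nΣy² − (Σy)² = 7·2912 − (-62)² = 20384 − 3844 = 16540
r = S_xy / √(S_xx·S_yy) = -739 / √(530·16540) = -739 / √8766200 = -739 / 2960.7769 = -0.2496

-0.2496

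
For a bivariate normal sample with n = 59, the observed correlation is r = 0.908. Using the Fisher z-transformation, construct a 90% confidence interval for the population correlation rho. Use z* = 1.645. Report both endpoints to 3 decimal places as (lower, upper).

Fisher z: z_r = atanh(r) = ½·ln((1+0.908)/(1−0.908)) = 1.516011
SE(z) = 1/√(n−3) = 1/√56 = 0.133631
90% ⇒ z* = 1.645; margin = 1.645·0.133631 = 0.219823
CI on z-scale: (1.296188, 1.735834)
Back-transform: tanh(1.296188) = 0.860739, tanh(1.735834) = 0.939742

(0.861, 0.940)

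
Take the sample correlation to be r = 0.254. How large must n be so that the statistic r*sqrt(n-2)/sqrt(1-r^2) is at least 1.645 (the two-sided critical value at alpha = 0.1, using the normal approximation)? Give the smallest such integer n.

r√(n−2)/√(1−r²) ≥ 1.645  ⇔  n−2 ≥ (1.645)²·(1−r²)/r²
(1−r²)/r² = (1−0.064516)/0.064516 = 14.5000
n ≥ 2 + 2.706025·14.5000 = 2 + 39.2374 = 41.2374
⌈41.2374⌉ = 42

42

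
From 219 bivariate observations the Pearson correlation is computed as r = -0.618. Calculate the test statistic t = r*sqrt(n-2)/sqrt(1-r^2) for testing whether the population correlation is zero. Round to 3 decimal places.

-11.580

t = r·√(n−2) / √(1−r²) with r = -0.618, n = 219
  = -0.618·√217 / √(1 − 0.381924)
  = -0.618·14.730920 / 0.786178
  = -9.103709 / 0.786178 = -11.580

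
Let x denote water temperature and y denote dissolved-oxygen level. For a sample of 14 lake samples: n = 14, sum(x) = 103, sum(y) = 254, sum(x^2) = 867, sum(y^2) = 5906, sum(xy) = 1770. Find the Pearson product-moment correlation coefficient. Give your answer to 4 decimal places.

-0.2622

S_xy = nΣxy − ΣxΣy = 14·1770 − 103·254 = 24780 − 26162 = -1382
S_xx = nΣx² − (Σx)² = 14·867 − 103² = 12138 − 10609 = 1529
S_yy = nΣy² − (Σy)² = 14·5906 − 254² = 82684 − 64516 = 18168
r = S_xy / √(S_xx·S_yy) = -1382 / √(1529·18168) = -1382 / √27778872 = -1382 / 5270.5666 = -0.2622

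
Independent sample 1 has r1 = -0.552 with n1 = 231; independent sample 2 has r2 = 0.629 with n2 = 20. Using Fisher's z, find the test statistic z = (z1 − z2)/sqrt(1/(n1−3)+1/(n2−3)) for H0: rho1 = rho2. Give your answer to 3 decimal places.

z1 = atanh(-0.552) = -0.621253,  z2 = atanh(0.629) = 0.739760
SE = √(1/(n1−3) + 1/(n2−3)) = √(1/228 + 1/17) = √(0.0043860 + 0.0588235) = √0.0632095 = 0.251415
z = (z1 − z2)/SE = (-0.621253 − 0.739760) / 0.251415 = -1.361013 / 0.251415 = -5.413

-5.413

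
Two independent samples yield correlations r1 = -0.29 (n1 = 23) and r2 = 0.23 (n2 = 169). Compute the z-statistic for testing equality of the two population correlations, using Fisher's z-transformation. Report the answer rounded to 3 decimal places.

-2.251

z1 = atanh(-0.29) = -0.298566,  z2 = atanh(0.23) = 0.234189
SE = √(1/(n1−3) + 1/(n2−3)) = √(1/20 + 1/166) = √(0.0500000 + 0.0060241) = √0.0560241 = 0.236694
z = (z1 − z2)/SE = (-0.298566 − 0.234189) / 0.236694 = -0.532755 / 0.236694 = -2.251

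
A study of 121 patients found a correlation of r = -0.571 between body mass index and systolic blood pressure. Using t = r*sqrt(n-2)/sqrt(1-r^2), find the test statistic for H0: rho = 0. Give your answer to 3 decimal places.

-7.587

t = r·√(n−2) / √(1−r²) with r = -0.571, n = 121
  = -0.571·√119 / √(1 − 0.326041)
  = -0.571·10.908712 / 0.820950
  = -6.228875 / 0.820950 = -7.587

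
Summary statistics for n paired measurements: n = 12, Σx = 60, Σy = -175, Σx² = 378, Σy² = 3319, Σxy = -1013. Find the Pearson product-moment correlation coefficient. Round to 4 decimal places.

S_xy = nΣxy − ΣxΣy = 12·(-1013) − 60·(-175) = -12156 − (-10500) = -1656
S_xx = nΣx² − (Σx)² = 12·378 − 60² = 4536 − 3600 = 936
S_yy = nΣy² − (Σy)² = 12·3319 − (-175)² = 39828 − 30625 = 9203
r = S_xy / √(S_xx·S_yy) = -1656 / √(936·9203) = -1656 / √8614008 = -1656 / 2934.9630 = -0.5642

-0.5642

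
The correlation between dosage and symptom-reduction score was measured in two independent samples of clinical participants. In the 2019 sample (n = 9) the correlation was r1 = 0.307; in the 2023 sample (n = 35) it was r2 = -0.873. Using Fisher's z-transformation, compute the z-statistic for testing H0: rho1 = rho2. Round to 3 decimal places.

Fisher z-transforms: z1 = atanh(0.307) = 0.317230, z2 = atanh(-0.873) = -1.345555; difference d = 1.662785
Var(d) = 1/6 + 1/32 = 0.1666667 + 0.0312500 = 0.1979167
z = d/√Var(d) = 1.662785 / √0.1979167 = 1.662785 / 0.444878 = 3.738

3.738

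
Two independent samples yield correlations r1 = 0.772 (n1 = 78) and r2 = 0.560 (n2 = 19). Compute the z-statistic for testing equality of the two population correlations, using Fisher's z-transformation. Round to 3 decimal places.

1.425

z1 = atanh(0.772) = 1.025259,  z2 = atanh(0.560) = 0.632833
SE = √(1/(n1−3) + 1/(n2−3)) = √(1/75 + 1/16) = √(0.0133333 + 0.0625000) = √0.0758333 = 0.275378
z = (z1 − z2)/SE = (1.025259 − 0.632833) / 0.275378 = 0.392426 / 0.275378 = 1.425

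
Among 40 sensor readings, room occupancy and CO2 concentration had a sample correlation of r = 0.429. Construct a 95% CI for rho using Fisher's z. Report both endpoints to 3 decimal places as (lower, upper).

z_r = atanh(0.429) = 0.458670;  SE = 1/√(n−3) = 1/√37 = 0.164399
z-limits: 0.458670 ± 1.960·0.164399 = 0.458670 ± 0.322222 = [0.136448, 0.780892]
ρ-limits: (tanh 0.136448, tanh 0.780892) = (0.136, 0.653)

(0.136, 0.653)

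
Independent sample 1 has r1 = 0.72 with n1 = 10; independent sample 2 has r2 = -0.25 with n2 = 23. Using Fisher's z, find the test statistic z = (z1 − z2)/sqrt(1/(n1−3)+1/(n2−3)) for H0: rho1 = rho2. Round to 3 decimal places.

z1 = atanh(0.72) = 0.907645,  z2 = atanh(-0.25) = -0.255413
SE = √(1/(n1−3) + 1/(n2−3)) = √(1/7 + 1/20) = √(0.1428571 + 0.0500000) = √0.1928571 = 0.439155
z = (z1 − z2)/SE = (0.907645 − (-0.255413)) / 0.439155 = 1.163058 / 0.439155 = 2.648

2.648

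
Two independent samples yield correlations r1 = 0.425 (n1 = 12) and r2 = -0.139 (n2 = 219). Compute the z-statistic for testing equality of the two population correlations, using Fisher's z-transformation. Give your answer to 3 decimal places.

1.745

Fisher z-transforms: z1 = atanh(0.425) = 0.453779, z2 = atanh(-0.139) = -0.139906; difference d = 0.593685
Var(d) = 1/9 + 1/216 = 0.1111111 + 0.0046296 = 0.1157407
z = d/√Var(d) = 0.593685 / √0.1157407 = 0.593685 / 0.340207 = 1.745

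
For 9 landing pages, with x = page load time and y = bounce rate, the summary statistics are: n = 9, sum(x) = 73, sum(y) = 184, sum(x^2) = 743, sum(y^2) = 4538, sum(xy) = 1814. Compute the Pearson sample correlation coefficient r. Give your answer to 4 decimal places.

S_xy = nΣxy − ΣxΣy = 9·1814 − 73·184 = 16326 − 13432 = 2894
S_xx = nΣx² − (Σx)² = 9·743 − 73² = 6687 − 5329 = 1358
S_yy = nΣy² − (Σy)² = 9·4538 − 184² = 40842 − 33856 = 6986
r = S_xy / √(S_xx·S_yy) = 2894 / √(1358·6986) = 2894 / √9486988 = 2894 / 3080.0955 = 0.9396

0.9396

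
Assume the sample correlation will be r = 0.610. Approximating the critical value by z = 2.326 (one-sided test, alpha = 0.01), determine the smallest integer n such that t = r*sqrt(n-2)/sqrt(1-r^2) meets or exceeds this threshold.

r√(n−2)/√(1−r²) ≥ 2.326  ⇔  n−2 ≥ (2.326)²·(1−r²)/r²
(1−r²)/r² = (1−0.372100)/0.372100 = 1.6874
n ≥ 2 + 5.410276·1.6874 = 2 + 9.1293 = 11.1293
⌈11.1293⌉ = 12

12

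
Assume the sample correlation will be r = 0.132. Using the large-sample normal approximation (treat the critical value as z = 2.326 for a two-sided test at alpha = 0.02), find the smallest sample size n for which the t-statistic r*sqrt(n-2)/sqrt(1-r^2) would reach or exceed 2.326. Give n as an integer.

308

r√(n−2)/√(1−r²) ≥ 2.326  ⇔  n−2 ≥ (2.326)²·(1−r²)/r²
(1−r²)/r² = (1−0.017424)/0.017424 = 56.3921
n ≥ 2 + 5.410276·56.3921 = 2 + 305.0968 = 307.0968
⌈307.0968⌉ = 308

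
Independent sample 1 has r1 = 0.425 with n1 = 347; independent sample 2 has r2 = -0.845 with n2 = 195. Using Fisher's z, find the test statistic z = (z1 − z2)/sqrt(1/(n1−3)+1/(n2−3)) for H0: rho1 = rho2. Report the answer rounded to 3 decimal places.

18.784

z1 = atanh(0.425) = 0.453779,  z2 = atanh(-0.845) = -1.238405
SE = √(1/(n1−3) + 1/(n2−3)) = √(1/344 + 1/192) = √(0.0029070 + 0.0052083) = √0.0081153 = 0.090085
z = (z1 − z2)/SE = (0.453779 − (-1.238405)) / 0.090085 = 1.692184 / 0.090085 = 18.784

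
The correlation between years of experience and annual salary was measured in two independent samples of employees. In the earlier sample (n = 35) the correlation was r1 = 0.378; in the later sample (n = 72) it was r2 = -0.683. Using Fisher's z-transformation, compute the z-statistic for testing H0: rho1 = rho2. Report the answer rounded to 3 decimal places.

Fisher z-transforms: z1 = atanh(0.378) = 0.397724, z2 = atanh(-0.683) = -0.834716; difference d = 1.232440
Var(d) = 1/32 + 1/69 = 0.0312500 + 0.0144928 = 0.0457428
z = d/√Var(d) = 1.232440 / √0.0457428 = 1.232440 / 0.213876 = 5.762

5.762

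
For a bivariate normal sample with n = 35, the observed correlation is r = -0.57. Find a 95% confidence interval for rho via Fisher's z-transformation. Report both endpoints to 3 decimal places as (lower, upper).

(-0.759, -0.292)

z_r = atanh(-0.57) = -0.647523;  SE = 1/√(n−3) = 1/√32 = 0.176777
z-limits: -0.647523 ± 1.960·0.176777 = -0.647523 ± 0.346483 = [-0.994006, -0.301040]
ρ-limits: (tanh -0.994006, tanh -0.301040) = (-0.759, -0.292)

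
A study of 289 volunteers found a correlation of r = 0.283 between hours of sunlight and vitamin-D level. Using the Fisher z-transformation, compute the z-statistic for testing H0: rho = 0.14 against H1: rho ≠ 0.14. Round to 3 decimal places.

2.537

Fisher z: atanh(0.283) = 0.290940, atanh(0.14) = 0.140926
z = (z_r − z_0)·√(n−3) = (0.290940 − 0.140926)·√286 = 0.150014 · 16.911535 = 2.537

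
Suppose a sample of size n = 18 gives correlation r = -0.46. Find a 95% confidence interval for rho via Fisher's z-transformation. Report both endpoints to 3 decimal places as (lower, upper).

(-0.763, 0.009)

Fisher z: z_r = atanh(r) = ½·ln((1+(-0.46))/(1−(-0.46))) = -0.497311
SE(z) = 1/√(n−3) = 1/√15 = 0.258199
95% ⇒ z* = 1.960; margin = 1.960·0.258199 = 0.506070
CI on z-scale: (-1.003381, 0.008759)
Back-transform: tanh(-1.003381) = -0.763010, tanh(0.008759) = 0.008759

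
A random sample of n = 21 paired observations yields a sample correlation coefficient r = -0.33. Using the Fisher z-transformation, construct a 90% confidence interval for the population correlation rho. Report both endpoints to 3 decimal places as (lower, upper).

(-0.623, 0.045)

Fisher z: z_r = atanh(r) = ½·ln((1+(-0.33))/(1−(-0.33))) = -0.342828
SE(z) = 1/√(n−3) = 1/√18 = 0.235702
90% ⇒ z* = 1.645; margin = 1.645·0.235702 = 0.387730
CI on z-scale: (-0.730558, 0.044902)
Back-transform: tanh(-0.730558) = -0.623407, tanh(0.044902) = 0.044872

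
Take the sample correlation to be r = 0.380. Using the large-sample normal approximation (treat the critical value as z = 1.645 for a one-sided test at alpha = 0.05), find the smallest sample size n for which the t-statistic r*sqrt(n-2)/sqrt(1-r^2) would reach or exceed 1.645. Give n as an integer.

19

r√(n−2)/√(1−r²) ≥ 1.645  ⇔  n−2 ≥ (1.645)²·(1−r²)/r²
(1−r²)/r² = (1−0.144400)/0.144400 = 5.9252
n ≥ 2 + 2.706025·5.9252 = 2 + 16.0337 = 18.0337
⌈18.0337⌉ = 19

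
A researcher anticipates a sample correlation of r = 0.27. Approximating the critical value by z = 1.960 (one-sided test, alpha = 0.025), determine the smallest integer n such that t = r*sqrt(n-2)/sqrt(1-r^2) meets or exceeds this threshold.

Need r·√(n−2)/√(1−r²) ≥ 1.960
√(n−2) ≥ 1.960·√(1−0.0729) / 0.27 = 1.960·0.962860 / 0.27 = 6.9897
n−2 ≥ 48.8559  ⇒  n ≥ 50.8559
Smallest integer n = 51

51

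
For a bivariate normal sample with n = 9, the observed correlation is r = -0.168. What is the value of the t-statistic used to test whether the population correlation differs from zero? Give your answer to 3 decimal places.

t = r·√(n−2) / √(1−r²) with r = -0.168, n = 9
  = -0.168·√7 / √(1 − 0.028224)
  = -0.168·2.645751 / 0.985787
  = -0.444486 / 0.985787 = -0.451

-0.451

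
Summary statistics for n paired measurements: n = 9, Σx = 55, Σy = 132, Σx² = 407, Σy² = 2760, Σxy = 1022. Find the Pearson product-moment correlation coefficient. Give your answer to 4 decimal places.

Numerator: nΣxy − (Σx)(Σy) = 9·1022 − (55)(132) = 1938
Denominator: √[(nΣx²−(Σx)²)(nΣy²−(Σy)²)]
  nΣx²−(Σx)² = 9·407 − 3025 = 638;  nΣy²−(Σy)² = 9·2760 − 17424 = 7416
  √(638·7416) = √4731408 = 2175.1800
r = 1938 / 2175.1800 = 0.8910

0.8910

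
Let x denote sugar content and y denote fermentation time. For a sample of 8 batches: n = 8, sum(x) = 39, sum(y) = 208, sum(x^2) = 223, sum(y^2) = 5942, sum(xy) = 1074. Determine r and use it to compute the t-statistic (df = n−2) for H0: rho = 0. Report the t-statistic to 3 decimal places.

Numerator: nΣxy − (Σx)(Σy) = 8·1074 − (39)(208) = 480
Denominator: √[(nΣx²−(Σx)²)(nΣy²−(Σy)²)]
  nΣx²−(Σx)² = 8·223 − 1521 = 263;  nΣy²−(Σy)² = 8·5942 − 43264 = 4272
  √(263·4272) = √1123536 = 1059.9698
r = 480 / 1059.9698 = 0.4528
t = r·√(n−2)/√(1−r²) = 0.4528·√6 / √(1−0.205028) = 1.109129 / 0.891612 = 1.244

1.244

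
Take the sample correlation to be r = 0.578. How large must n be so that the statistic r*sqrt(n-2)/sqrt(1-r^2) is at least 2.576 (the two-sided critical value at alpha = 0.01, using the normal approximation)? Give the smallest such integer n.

16

r√(n−2)/√(1−r²) ≥ 2.576  ⇔  n−2 ≥ (2.576)²·(1−r²)/r²
(1−r²)/r² = (1−0.334084)/0.334084 = 1.9933
n ≥ 2 + 6.635776·1.9933 = 2 + 13.2271 = 15.2271
⌈15.2271⌉ = 16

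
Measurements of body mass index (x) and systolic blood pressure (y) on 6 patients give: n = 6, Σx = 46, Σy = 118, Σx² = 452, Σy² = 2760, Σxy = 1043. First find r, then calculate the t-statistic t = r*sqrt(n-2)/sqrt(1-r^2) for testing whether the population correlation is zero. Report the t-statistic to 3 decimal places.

S_xy = nΣxy − ΣxΣy = 6·1043 − 46·118 = 6258 − 5428 = 830
S_xx = nΣx² − (Σx)² = 6·452 − 46² = 2712 − 2116 = 596
S_yy = nΣy² − (Σy)² = 6·2760 − 118² = 16560 − 13924 = 2636
r = S_xy / √(S_xx·S_yy) = 830 / √(596·2636) = 830 / √1571056 = 830 / 1253.4177 = 0.6622
t = r·√(n−2)/√(1−r²) = 0.6622·√4 / √(1−0.438509) = 1.324400 / 0.749327 = 1.767

1.767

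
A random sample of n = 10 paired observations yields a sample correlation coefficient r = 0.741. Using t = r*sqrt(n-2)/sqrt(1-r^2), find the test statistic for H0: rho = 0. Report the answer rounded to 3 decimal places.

3.121

t = r·√(n−2) / √(1−r²) with r = 0.741, n = 10
  = 0.741·√8 / √(1 − 0.549081)
  = 0.741·2.828427 / 0.671505
  = 2.095864 / 0.671505 = 3.121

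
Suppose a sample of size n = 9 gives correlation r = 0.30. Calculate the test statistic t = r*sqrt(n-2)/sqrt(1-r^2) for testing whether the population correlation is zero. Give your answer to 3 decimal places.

0.832

1 − r² = 1 − 0.0900 = 0.9100;  √(1−r²) = 0.953939
√(n−2) = √7 = 2.645751
t = r·√(n−2)/√(1−r²) = 0.30 · 2.645751 / 0.953939 = 0.832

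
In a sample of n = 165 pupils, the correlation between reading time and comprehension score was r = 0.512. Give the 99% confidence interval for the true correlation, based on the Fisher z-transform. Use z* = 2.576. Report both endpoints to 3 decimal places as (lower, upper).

Fisher z: z_r = atanh(r) = ½·ln((1+0.512)/(1−0.512)) = 0.565437
SE(z) = 1/√(n−3) = 1/√162 = 0.078567
99% ⇒ z* = 2.576; margin = 2.576·0.078567 = 0.202389
CI on z-scale: (0.363048, 0.767826)
Back-transform: tanh(0.363048) = 0.347896, tanh(0.767826) = 0.645664

(0.348, 0.646)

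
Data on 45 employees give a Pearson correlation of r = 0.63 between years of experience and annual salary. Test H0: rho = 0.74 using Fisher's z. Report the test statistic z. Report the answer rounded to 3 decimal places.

-1.355

Fisher z: atanh(0.63) = 0.741416, atanh(0.74) = 0.950479
z = (z_r − z_0)·√(n−3) = (0.741416 − 0.950479)·√42 = -0.209063 · 6.480741 = -1.355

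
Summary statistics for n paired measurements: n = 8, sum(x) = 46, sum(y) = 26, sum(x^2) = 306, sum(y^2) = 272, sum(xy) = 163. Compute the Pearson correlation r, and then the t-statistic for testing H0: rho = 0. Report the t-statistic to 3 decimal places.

S_xy = nΣxy − ΣxΣy = 8·163 − 46·26 = 1304 − 1196 = 108
S_xx = nΣx² − (Σx)² = 8·306 − 46² = 2448 − 2116 = 332
S_yy = nΣy² − (Σy)² = 8·272 − 26² = 2176 − 676 = 1500
r = S_xy / √(S_xx·S_yy) = 108 / √(332·1500) = 108 / √498000 = 108 / 705.6912 = 0.1530
t = r·√(n−2)/√(1−r²) = 0.1530·√6 / √(1−0.023409) = 0.374772 / 0.988226 = 0.379

0.379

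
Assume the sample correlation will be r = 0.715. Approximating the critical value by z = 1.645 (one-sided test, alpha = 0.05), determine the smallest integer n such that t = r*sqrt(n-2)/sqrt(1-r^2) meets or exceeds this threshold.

Need r·√(n−2)/√(1−r²) ≥ 1.645
√(n−2) ≥ 1.645·√(1−0.511225) / 0.715 = 1.645·0.699124 / 0.715 = 1.6085
n−2 ≥ 2.5873  ⇒  n ≥ 4.5873
Smallest integer n = 5

5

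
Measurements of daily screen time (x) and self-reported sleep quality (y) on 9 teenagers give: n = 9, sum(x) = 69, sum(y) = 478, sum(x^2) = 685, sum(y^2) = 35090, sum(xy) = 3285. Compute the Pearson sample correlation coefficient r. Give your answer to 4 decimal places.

-0.3086

Numerator: nΣxy − (Σx)(Σy) = 9·3285 − (69)(478) = -3417
Denominator: √[(nΣx²−(Σx)²)(nΣy²−(Σy)²)]
  nΣx²−(Σx)² = 9·685 − 4761 = 1404;  nΣy²−(Σy)² = 9·35090 − 228484 = 87326
  √(1404·87326) = √122605704 = 11072.7460
r = -3417 / 11072.7460 = -0.3086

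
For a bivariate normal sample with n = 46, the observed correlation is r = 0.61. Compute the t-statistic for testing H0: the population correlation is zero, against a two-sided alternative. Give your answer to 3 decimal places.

5.106

1 − r² = 1 − 0.3721 = 0.6279;  √(1−r²) = 0.792401
√(n−2) = √44 = 6.633250
t = r·√(n−2)/√(1−r²) = 0.61 · 6.633250 / 0.792401 = 5.106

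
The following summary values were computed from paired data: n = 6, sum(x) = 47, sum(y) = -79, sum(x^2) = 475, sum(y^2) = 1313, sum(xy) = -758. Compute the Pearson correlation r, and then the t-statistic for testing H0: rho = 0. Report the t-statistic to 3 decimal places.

Numerator: nΣxy − (Σx)(Σy) = 6·(-758) − (47)(-79) = -835
Denominator: √[(nΣx²−(Σx)²)(nΣy²−(Σy)²)]
  nΣx²−(Σx)² = 6·475 − 2209 = 641;  nΣy²−(Σy)² = 6·1313 − 6241 = 1637
  √(641·1637) = √1049317 = 1024.3618
r = -835 / 1024.3618 = -0.8151
t = r·√(n−2)/√(1−r²) = -0.8151·√4 / √(1−0.664388) = -1.630200 / 0.579320 = -2.814

-2.814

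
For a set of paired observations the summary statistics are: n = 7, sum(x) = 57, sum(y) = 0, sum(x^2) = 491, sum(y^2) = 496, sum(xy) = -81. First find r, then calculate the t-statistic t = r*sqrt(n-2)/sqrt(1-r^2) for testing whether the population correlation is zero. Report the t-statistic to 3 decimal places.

-2.203

S_xy = nΣxy − ΣxΣy = 7·(-81) − 57·0 = -567 − 0 = -567
S_xx = nΣx² − (Σx)² = 7·491 − 57² = 3437 − 3249 = 188
S_yy = nΣy² − (Σy)² = 7·496 − 0² = 3472 − 0 = 3472
r = S_xy / √(S_xx·S_yy) = -567 / √(188·3472) = -567 / √652736 = -567 / 807.9208 = -0.7018
t = r·√(n−2)/√(1−r²) = -0.7018·√5 / √(1−0.492523) = -1.569273 / 0.712374 = -2.203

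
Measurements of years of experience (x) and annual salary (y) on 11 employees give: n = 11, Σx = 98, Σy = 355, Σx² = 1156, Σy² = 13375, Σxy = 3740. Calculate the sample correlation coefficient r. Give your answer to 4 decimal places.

0.7836

Numerator: nΣxy − (Σx)(Σy) = 11·3740 − (98)(355) = 6350
Denominator: √[(nΣx²−(Σx)²)(nΣy²−(Σy)²)]
  nΣx²−(Σx)² = 11·1156 − 9604 = 3112;  nΣy²−(Σy)² = 11·13375 − 126025 = 21100
  √(3112·21100) = √65663200 = 8103.2833
r = 6350 / 8103.2833 = 0.7836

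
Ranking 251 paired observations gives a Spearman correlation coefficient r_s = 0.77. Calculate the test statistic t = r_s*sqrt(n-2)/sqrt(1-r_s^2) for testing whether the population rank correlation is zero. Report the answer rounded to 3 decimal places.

19.043

1 − r_s² = 1 − 0.5929 = 0.4071;  √(1−r_s²) = 0.638044
√(n−2) = √249 = 15.779734
t = r_s·√(n−2)/√(1−r_s²) = 0.77 · 15.779734 / 0.638044 = 19.043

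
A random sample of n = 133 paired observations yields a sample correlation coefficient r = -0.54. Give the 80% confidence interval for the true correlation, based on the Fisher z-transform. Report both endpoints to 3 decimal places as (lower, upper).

Fisher z: z_r = atanh(r) = ½·ln((1+(-0.54))/(1−(-0.54))) = -0.604156
SE(z) = 1/√(n−3) = 1/√130 = 0.087706
80% ⇒ z* = 1.282; margin = 1.282·0.087706 = 0.112439
CI on z-scale: (-0.716595, -0.491717)
Back-transform: tanh(-0.716595) = -0.614796, tanh(-0.491717) = -0.455578

(-0.615, -0.456)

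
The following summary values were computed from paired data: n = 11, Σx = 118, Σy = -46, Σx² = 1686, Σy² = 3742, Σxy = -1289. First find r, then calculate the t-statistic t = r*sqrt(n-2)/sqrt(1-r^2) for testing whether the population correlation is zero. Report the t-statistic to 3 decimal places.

-2.576

S_xy = nΣxy − ΣxΣy = 11·(-1289) − 118·(-46) = -14179 − (-5428) = -8751
S_xx = nΣx² − (Σx)² = 11·1686 − 118² = 18546 − 13924 = 4622
S_yy = nΣy² − (Σy)² = 11·3742 − (-46)² = 41162 − 2116 = 39046
r = S_xy / √(S_xx·S_yy) = -8751 / √(4622·39046) = -8751 / √180470612 = -8751 / 13433.9351 = -0.6514
t = r·√(n−2)/√(1−r²) = -0.6514·√9 / √(1−0.424322) = -1.954200 / 0.758734 = -2.576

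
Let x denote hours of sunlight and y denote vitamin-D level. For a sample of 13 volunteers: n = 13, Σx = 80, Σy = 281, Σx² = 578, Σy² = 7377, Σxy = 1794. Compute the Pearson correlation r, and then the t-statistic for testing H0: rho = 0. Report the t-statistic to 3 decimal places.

Numerator: nΣxy − (Σx)(Σy) = 13·1794 − (80)(281) = 842
Denominator: √[(nΣx²−(Σx)²)(nΣy²−(Σy)²)]
  nΣx²−(Σx)² = 13·578 − 6400 = 1114;  nΣy²−(Σy)² = 13·7377 − 78961 = 16940
  √(1114·16940) = √18871160 = 4344.0948
r = 842 / 4344.0948 = 0.1938
t = r·√(n−2)/√(1−r²) = 0.1938·√11 / √(1−0.037558) = 0.642762 / 0.981041 = 0.655

0.655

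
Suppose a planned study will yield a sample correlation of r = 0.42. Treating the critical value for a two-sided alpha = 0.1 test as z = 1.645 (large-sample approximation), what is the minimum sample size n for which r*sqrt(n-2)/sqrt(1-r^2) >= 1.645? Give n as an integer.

Need r·√(n−2)/√(1−r²) ≥ 1.645
√(n−2) ≥ 1.645·√(1−0.1764) / 0.42 = 1.645·0.907524 / 0.42 = 3.5545
n−2 ≥ 12.6345  ⇒  n ≥ 14.6345
Smallest integer n = 15

15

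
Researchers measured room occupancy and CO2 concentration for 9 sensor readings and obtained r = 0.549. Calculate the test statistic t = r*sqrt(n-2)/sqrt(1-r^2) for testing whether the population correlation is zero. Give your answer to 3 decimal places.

1 − r² = 1 − 0.301401 = 0.698599;  √(1−r²) = 0.835822
√(n−2) = √7 = 2.645751
t = r·√(n−2)/√(1−r²) = 0.549 · 2.645751 / 0.835822 = 1.738

1.738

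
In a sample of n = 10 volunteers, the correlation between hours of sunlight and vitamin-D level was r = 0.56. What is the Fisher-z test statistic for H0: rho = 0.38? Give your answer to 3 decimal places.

z_r = atanh(0.56) = 0.632833,  z_0 = atanh(0.38) = 0.400060
SE = 1/√(n−3) = 1/√7 = 0.377964
z = (z_r − z_0)/SE = (0.632833 − 0.400060) / 0.377964 = 0.232773 / 0.377964 = 0.616

0.616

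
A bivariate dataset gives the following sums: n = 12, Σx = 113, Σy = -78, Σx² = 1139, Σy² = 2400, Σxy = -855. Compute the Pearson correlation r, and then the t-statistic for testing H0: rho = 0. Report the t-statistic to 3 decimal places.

-1.068

S_xy = nΣxy − ΣxΣy = 12·(-855) − 113·(-78) = -10260 − (-8814) = -1446
S_xx = nΣx² − (Σx)² = 12·1139 − 113² = 13668 − 12769 = 899
S_yy = nΣy² − (Σy)² = 12·2400 − (-78)² = 28800 − 6084 = 22716
r = S_xy / √(S_xx·S_yy) = -1446 / √(899·22716) = -1446 / √20421684 = -1446 / 4519.0357 = -0.3200
t = r·√(n−2)/√(1−r²) = -0.3200·√10 / √(1−0.102400) = -1.011929 / 0.947418 = -1.068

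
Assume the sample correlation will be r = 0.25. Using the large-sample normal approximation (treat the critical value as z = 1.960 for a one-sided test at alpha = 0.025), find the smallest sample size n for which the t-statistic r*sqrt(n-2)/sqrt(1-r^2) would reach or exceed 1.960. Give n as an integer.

60

r√(n−2)/√(1−r²) ≥ 1.960  ⇔  n−2 ≥ (1.960)²·(1−r²)/r²
(1−r²)/r² = (1−0.0625)/0.0625 = 15.0000
n ≥ 2 + 3.8416·15.0000 = 2 + 57.6240 = 59.6240
⌈59.6240⌉ = 60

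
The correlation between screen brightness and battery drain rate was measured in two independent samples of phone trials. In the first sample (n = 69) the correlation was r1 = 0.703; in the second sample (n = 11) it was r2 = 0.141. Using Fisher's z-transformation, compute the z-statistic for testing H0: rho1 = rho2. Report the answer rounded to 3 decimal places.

1.953

Fisher z-transforms: z1 = atanh(0.703) = 0.873207, z2 = atanh(0.141) = 0.141946; difference d = 0.731261
Var(d) = 1/66 + 1/8 = 0.0151515 + 0.1250000 = 0.1401515
z = d/√Var(d) = 0.731261 / √0.1401515 = 0.731261 / 0.374368 = 1.953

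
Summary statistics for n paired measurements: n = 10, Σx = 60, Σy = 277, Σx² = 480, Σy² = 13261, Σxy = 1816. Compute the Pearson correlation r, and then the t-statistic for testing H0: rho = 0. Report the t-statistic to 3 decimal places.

Numerator: nΣxy − (Σx)(Σy) = 10·1816 − (60)(277) = 1540
Denominator: √[(nΣx²−(Σx)²)(nΣy²−(Σy)²)]
  nΣx²−(Σx)² = 10·480 − 3600 = 1200;  nΣy²−(Σy)² = 10·13261 − 76729 = 55881
  √(1200·55881) = √67057200 = 8188.8461
r = 1540 / 8188.8461 = 0.1881
t = r·√(n−2)/√(1−r²) = 0.1881·√8 / √(1−0.035382) = 0.532027 / 0.982150 = 0.542

0.542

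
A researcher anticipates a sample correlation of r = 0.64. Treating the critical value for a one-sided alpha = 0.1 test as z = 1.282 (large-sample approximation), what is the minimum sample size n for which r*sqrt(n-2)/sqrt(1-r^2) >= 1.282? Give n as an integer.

5

r√(n−2)/√(1−r²) ≥ 1.282  ⇔  n−2 ≥ (1.282)²·(1−r²)/r²
(1−r²)/r² = (1−0.4096)/0.4096 = 1.4414
n ≥ 2 + 1.643524·1.4414 = 2 + 2.3690 = 4.3690
⌈4.3690⌉ = 5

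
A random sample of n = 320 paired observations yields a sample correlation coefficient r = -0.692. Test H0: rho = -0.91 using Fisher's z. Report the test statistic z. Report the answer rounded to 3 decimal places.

12.031

Fisher z: atanh(-0.692) = -0.851783, atanh(-0.91) = -1.527524
z = (z_r − z_0)·√(n−3) = (-0.851783 − (-1.527524))·√317 = 0.675741 · 17.804494 = 12.031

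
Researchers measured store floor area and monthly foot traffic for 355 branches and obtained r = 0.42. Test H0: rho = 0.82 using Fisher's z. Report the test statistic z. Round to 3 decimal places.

Fisher z: atanh(0.42) = 0.447692, atanh(0.82) = 1.156817
z = (z_r − z_0)·√(n−3) = (0.447692 − 1.156817)·√352 = -0.709125 · 18.761663 = -13.304

-13.304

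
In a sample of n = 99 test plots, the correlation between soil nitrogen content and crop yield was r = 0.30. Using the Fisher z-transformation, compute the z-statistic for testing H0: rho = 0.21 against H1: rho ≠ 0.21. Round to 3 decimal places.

z_r = atanh(0.30) = 0.309520,  z_0 = atanh(0.21) = 0.213171
SE = 1/√(n−3) = 1/√96 = 0.102062
z = (z_r − z_0)/SE = (0.309520 − 0.213171) / 0.102062 = 0.096349 / 0.102062 = 0.944

0.944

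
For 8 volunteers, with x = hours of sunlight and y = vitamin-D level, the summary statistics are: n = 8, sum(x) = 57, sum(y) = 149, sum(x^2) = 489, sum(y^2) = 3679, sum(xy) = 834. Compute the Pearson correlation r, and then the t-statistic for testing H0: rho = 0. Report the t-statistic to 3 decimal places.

Numerator: nΣxy − (Σx)(Σy) = 8·834 − (57)(149) = -1821
Denominator: √[(nΣx²−(Σx)²)(nΣy²−(Σy)²)]
  nΣx²−(Σx)² = 8·489 − 3249 = 663;  nΣy²−(Σy)² = 8·3679 − 22201 = 7231
  √(663·7231) = √4794153 = 2189.5554
r = -1821 / 2189.5554 = -0.8317
t = r·√(n−2)/√(1−r²) = -0.8317·√6 / √(1−0.691725) = -2.037241 / 0.555225 = -3.669

-3.669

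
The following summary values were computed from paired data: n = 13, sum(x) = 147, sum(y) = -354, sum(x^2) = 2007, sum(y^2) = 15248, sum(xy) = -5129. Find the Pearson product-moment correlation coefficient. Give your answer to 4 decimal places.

-0.8098

Numerator: nΣxy − (Σx)(Σy) = 13·(-5129) − (147)(-354) = -14639
Denominator: √[(nΣx²−(Σx)²)(nΣy²−(Σy)²)]
  nΣx²−(Σx)² = 13·2007 − 21609 = 4482;  nΣy²−(Σy)² = 13·15248 − 125316 = 72908
  √(4482·72908) = √326773656 = 18076.8818
r = -14639 / 18076.8818 = -0.8098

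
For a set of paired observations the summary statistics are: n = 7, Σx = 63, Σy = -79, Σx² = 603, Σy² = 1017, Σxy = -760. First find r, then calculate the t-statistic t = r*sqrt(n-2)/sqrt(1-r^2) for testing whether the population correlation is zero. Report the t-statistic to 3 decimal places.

Numerator: nΣxy − (Σx)(Σy) = 7·(-760) − (63)(-79) = -343
Denominator: √[(nΣx²−(Σx)²)(nΣy²−(Σy)²)]
  nΣx²−(Σx)² = 7·603 − 3969 = 252;  nΣy²−(Σy)² = 7·1017 − 6241 = 878
  √(252·878) = √221256 = 470.3786
r = -343 / 470.3786 = -0.7292
t = r·√(n−2)/√(1−r²) = -0.7292·√5 / √(1−0.531733) = -1.630541 / 0.684300 = -2.383

-2.383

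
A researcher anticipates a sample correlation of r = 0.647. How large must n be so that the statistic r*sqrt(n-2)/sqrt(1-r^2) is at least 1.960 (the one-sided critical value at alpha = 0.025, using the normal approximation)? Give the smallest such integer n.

8

r√(n−2)/√(1−r²) ≥ 1.960  ⇔  n−2 ≥ (1.960)²·(1−r²)/r²
(1−r²)/r² = (1−0.418609)/0.418609 = 1.3889
n ≥ 2 + 3.8416·1.3889 = 2 + 5.3356 = 7.3356
⌈7.3356⌉ = 8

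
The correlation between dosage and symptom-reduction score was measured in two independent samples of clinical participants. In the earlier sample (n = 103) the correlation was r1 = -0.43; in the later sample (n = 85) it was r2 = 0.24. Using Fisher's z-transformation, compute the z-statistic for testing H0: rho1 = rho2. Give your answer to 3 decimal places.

z1 = atanh(-0.43) = -0.459897,  z2 = atanh(0.24) = 0.244774
SE = √(1/(n1−3) + 1/(n2−3)) = √(1/100 + 1/82) = √(0.0100000 + 0.0121951) = √0.0221951 = 0.148980
z = (z1 − z2)/SE = (-0.459897 − 0.244774) / 0.148980 = -0.704671 / 0.148980 = -4.730

-4.730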